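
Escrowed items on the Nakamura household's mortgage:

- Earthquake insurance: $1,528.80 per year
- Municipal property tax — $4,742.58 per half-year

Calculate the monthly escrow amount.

$917.83

Earthquake insurance — $1,528.80/yr
Municipal property tax — $4,742.58 × 2 = $9,485.16/yr
Yearly total = $1,528.80 + $9,485.16 = $11,013.96
Per month = $11,013.96 ÷ 12 = $917.83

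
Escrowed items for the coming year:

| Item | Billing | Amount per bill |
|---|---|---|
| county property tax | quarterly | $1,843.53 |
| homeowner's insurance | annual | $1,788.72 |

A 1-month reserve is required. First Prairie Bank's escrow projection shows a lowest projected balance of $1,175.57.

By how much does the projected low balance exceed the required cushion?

$412.00

County property tax — $1,843.53 × 4 = $7,374.12/yr
Homeowner's insurance — $1,788.72/yr
Combined annual = $9,162.84
Monthly escrow = $9,162.84 / 12 = $763.57
Cushion = 1 × $763.57 = $763.57
Excess over cushion: $1,175.57 − $763.57 = $412.00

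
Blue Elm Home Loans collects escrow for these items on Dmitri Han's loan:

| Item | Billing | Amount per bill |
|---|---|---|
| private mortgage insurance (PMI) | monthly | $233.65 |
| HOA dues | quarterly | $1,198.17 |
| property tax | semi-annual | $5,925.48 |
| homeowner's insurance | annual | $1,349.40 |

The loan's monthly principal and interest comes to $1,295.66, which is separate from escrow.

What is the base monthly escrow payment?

$1,733.07

Private mortgage insurance (PMI) — $233.65 × 12 = $2,803.80 annually
HOA dues — $1,198.17 × 4 = $4,792.68 annually
Property tax — $5,925.48 × 2 = $11,850.96 annually
Homeowner's insurance — $1,349.40 annually
Combined annual = $20,796.84
Base monthly escrow = $20,796.84 ÷ 12 = $1,733.07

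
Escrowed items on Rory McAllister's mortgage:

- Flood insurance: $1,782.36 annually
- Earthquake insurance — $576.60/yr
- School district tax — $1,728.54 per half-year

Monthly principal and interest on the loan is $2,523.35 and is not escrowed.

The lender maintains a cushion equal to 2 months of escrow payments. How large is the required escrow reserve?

Flood insurance — $1,782.36
Earthquake insurance — $576.60
School district tax — $1,728.54 × 2 = $3,457.08
Yearly total = $5,816.04
Monthly escrow = $5,816.04 ÷ 12 = $484.67
Required cushion = 2 × $484.67 = $969.34

$969.34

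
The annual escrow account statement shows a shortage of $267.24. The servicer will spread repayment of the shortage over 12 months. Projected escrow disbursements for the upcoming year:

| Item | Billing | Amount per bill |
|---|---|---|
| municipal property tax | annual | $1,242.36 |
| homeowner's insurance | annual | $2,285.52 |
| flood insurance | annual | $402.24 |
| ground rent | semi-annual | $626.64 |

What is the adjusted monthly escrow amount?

$454.22

Municipal property tax: $1,242.36 per year
Homeowner's insurance: $2,285.52 per year
Flood insurance: $402.24 per year
Ground rent: $626.64 × 2 = $1,253.28 per year
Total per year = $1,242.36 + $2,285.52 + $402.24 + $1,253.28 = $5,183.40
Base monthly escrow = $5,183.40 ÷ 12 = $431.95
Monthly shortage recovery: $267.24 / 12 = $22.27
Adjusted monthly = $431.95 + $22.27 = $454.22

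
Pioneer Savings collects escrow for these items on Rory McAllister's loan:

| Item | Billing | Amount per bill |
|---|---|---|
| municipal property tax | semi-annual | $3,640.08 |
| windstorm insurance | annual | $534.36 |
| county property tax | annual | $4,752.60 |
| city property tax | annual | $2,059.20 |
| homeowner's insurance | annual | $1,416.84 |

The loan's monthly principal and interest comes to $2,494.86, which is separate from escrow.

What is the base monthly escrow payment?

Municipal property tax: $3,640.08 × 2 = $7,280.16 per year
Windstorm insurance: $534.36 per year
County property tax: $4,752.60 per year
City property tax: $2,059.20 per year
Homeowner's insurance: $1,416.84 per year
Total per year = $16,043.16
Monthly escrow = $16,043.16 ÷ 12 = $1,336.93

$1,336.93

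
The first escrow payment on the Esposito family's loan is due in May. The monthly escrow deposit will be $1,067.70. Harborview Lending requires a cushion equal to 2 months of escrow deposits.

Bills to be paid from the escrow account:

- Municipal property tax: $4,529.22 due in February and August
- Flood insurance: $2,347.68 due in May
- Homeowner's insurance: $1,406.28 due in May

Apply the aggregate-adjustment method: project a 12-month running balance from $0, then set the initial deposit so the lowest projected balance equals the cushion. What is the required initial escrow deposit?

$6,147.78

Cushion = 2 × $1,067.70 = $2,135.40
Trial balance (start $0, +$1,067.70 each month, − disbursements):
  May: +$1,067.70 − $3,753.96 → -$2,686.26
  Jun: +$1,067.70 → -$1,618.56
  Jul: +$1,067.70 → -$550.86
  Aug: +$1,067.70 − $4,529.22 → -$4,012.38
  Sep: +$1,067.70 → -$2,944.68
  Oct: +$1,067.70 → -$1,876.98
  Nov: +$1,067.70 → -$809.28
  Dec: +$1,067.70 → $258.42
  Jan: +$1,067.70 → $1,326.12
  Feb: +$1,067.70 − $4,529.22 → -$2,135.40
  Mar: +$1,067.70 → -$1,067.70
  Apr: +$1,067.70 → $0.00
Lowest trial balance = -$4,012.38 (Aug)
Initial deposit = cushion − low point = $2,135.40 − (-$4,012.38) = $6,147.78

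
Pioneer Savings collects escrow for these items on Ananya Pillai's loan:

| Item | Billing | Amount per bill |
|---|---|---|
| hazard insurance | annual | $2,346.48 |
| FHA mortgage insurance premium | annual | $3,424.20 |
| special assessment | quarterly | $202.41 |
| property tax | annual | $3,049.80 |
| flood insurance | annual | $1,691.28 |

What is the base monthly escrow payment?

$943.45

Hazard insurance — $2,346.48 annually
FHA mortgage insurance premium — $3,424.20 annually
Special assessment — $202.41 × 4 = $809.64 annually
Property tax — $3,049.80 annually
Flood insurance — $1,691.28 annually
Total per year = $11,321.40
Per month = $11,321.40 / 12 = $943.45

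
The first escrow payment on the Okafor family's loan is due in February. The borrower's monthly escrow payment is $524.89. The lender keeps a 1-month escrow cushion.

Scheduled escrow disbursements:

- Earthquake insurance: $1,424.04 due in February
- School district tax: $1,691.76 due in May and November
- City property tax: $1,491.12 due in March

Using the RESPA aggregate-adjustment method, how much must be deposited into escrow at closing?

$3,032.25

Cushion = 1 × $524.89 = $524.89
Trial balance (start $0, +$524.89 each month, − disbursements):
  Feb: +$524.89 − $1,424.04 → -$899.15
  Mar: +$524.89 − $1,491.12 → -$1,865.38
  Apr: +$524.89 → -$1,340.49
  May: +$524.89 − $1,691.76 → -$2,507.36
  Jun: +$524.89 → -$1,982.47
  Jul: +$524.89 → -$1,457.58
  Aug: +$524.89 → -$932.69
  Sep: +$524.89 → -$407.80
  Oct: +$524.89 → $117.09
  Nov: +$524.89 − $1,691.76 → -$1,049.78
  Dec: +$524.89 → -$524.89
  Jan: +$524.89 → $0.00
Lowest trial balance = -$2,507.36 (May)
Initial deposit = cushion − low point = $524.89 − (-$2,507.36) = $3,032.25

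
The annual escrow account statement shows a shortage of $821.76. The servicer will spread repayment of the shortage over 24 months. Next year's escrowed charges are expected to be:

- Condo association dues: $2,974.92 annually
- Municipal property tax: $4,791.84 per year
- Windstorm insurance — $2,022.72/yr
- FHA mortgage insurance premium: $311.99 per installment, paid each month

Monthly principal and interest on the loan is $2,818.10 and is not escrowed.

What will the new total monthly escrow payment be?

$1,162.02

Condo association dues — $2,974.92
Municipal property tax — $4,791.84
Windstorm insurance — $2,022.72
FHA mortgage insurance premium — $311.99 × 12 = $3,743.88
Combined annual = $2,974.92 + $4,791.84 + $2,022.72 + $3,743.88 = $13,533.36
Monthly = $13,533.36 / 12 = $1,127.78
Shortage per month = $821.76 ÷ 24 = $34.24
New monthly escrow = $1,127.78 + $34.24 = $1,162.02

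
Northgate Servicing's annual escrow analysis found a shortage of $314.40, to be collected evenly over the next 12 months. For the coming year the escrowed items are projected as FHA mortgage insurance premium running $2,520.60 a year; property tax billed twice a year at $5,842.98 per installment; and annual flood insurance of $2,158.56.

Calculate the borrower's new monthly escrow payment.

$1,389.96

FHA mortgage insurance premium: $2,520.60
Property tax: $5,842.98 × 2 = $11,685.96
Flood insurance: $2,158.56
Annual escrow total = $2,520.60 + $11,685.96 + $2,158.56 = $16,365.12
Monthly escrow = $16,365.12 ÷ 12 = $1,363.76
Monthly shortage recovery: $314.40 / 12 = $26.20
Adjusted monthly = $1,363.76 + $26.20 = $1,389.96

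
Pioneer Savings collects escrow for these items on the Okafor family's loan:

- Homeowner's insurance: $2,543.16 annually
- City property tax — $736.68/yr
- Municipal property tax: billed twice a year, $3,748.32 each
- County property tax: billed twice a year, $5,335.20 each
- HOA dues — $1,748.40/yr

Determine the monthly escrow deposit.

$1,932.94

Homeowner's insurance: $2,543.16 per year
City property tax: $736.68 per year
Municipal property tax: $3,748.32 × 2 = $7,496.64 per year
County property tax: $5,335.20 × 2 = $10,670.40 per year
HOA dues: $1,748.40 per year
Total annual escrow = $2,543.16 + $736.68 + $7,496.64 + $10,670.40 + $1,748.40 = $23,195.28
Base monthly escrow = $23,195.28 ÷ 12 = $1,932.94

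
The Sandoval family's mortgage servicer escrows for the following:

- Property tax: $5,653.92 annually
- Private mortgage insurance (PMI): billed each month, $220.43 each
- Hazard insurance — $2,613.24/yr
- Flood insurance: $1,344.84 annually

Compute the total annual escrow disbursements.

$12,257.16

Property tax = $5,653.92
Private mortgage insurance (PMI) = $220.43 × 12 = $2,645.16
Hazard insurance = $2,613.24
Flood insurance = $1,344.84
Total per year = $5,653.92 + $2,645.16 + $2,613.24 + $1,344.84 = $12,257.16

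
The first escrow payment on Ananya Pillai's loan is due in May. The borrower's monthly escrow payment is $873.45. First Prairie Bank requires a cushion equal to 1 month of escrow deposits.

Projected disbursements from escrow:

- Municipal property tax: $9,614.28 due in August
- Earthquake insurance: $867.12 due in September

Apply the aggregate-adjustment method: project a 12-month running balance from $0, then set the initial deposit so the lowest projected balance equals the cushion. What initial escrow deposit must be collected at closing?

$6,993.93

Cushion = 1 × $873.45 = $873.45
Trial balance (start $0, +$873.45 each month, − disbursements):
  May: +$873.45 → $873.45
  Jun: +$873.45 → $1,746.90
  Jul: +$873.45 → $2,620.35
  Aug: +$873.45 − $9,614.28 → -$6,120.48
  Sep: +$873.45 − $867.12 → -$6,114.15
  Oct: +$873.45 → -$5,240.70
  Nov: +$873.45 → -$4,367.25
  Dec: +$873.45 → -$3,493.80
  Jan: +$873.45 → -$2,620.35
  Feb: +$873.45 → -$1,746.90
  Mar: +$873.45 → -$873.45
  Apr: +$873.45 → $0.00
Lowest trial balance = -$6,120.48 (Aug)
Initial deposit = cushion − low point = $873.45 − (-$6,120.48) = $6,993.93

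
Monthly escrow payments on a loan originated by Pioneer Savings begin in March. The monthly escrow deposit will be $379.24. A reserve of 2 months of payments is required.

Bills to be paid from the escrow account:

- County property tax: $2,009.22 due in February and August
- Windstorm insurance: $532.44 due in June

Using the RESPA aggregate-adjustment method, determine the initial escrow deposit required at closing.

$1,024.70

Cushion = 2 × $379.24 = $758.48
Trial balance (start $0, +$379.24 each month, − disbursements):
  Mar: +$379.24 → $379.24
  Apr: +$379.24 → $758.48
  May: +$379.24 → $1,137.72
  Jun: +$379.24 − $532.44 → $984.52
  Jul: +$379.24 → $1,363.76
  Aug: +$379.24 − $2,009.22 → -$266.22
  Sep: +$379.24 → $113.02
  Oct: +$379.24 → $492.26
  Nov: +$379.24 → $871.50
  Dec: +$379.24 → $1,250.74
  Jan: +$379.24 → $1,629.98
  Feb: +$379.24 − $2,009.22 → $0.00
Lowest trial balance = -$266.22 (Aug)
Initial deposit = cushion − low point = $758.48 − (-$266.22) = $1,024.70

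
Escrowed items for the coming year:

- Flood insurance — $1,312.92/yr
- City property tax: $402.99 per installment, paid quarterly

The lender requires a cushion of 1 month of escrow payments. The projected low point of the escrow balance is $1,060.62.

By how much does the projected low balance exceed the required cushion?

Flood insurance = $1,312.92 per year
City property tax = $402.99 × 4 = $1,611.96 per year
Combined annual = $1,312.92 + $1,611.96 = $2,924.88
Per month = $2,924.88 / 12 = $243.74
Required reserve = 1 × $243.74 = $243.74
Excess over cushion: $1,060.62 − $243.74 = $816.88

$816.88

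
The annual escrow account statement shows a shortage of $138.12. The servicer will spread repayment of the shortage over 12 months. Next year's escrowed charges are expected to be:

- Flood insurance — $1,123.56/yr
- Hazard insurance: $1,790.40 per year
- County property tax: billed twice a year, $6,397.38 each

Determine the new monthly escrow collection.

$1,320.57

Flood insurance: $1,123.56/yr
Hazard insurance: $1,790.40/yr
County property tax: $6,397.38 × 2 = $12,794.76/yr
Combined annual = $1,123.56 + $1,790.40 + $12,794.76 = $15,708.72
Monthly escrow = $15,708.72 / 12 = $1,309.06
Shortage spread = $138.12 / 12 = $11.51/mo
Adjusted monthly = $1,309.06 + $11.51 = $1,320.57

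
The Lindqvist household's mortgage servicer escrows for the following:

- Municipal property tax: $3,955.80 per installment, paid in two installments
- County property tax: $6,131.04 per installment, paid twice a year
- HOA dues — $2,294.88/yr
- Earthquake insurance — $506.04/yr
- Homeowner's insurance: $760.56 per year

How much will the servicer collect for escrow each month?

$1,977.93

Municipal property tax = $3,955.80 × 2 = $7,911.60 annually
County property tax = $6,131.04 × 2 = $12,262.08 annually
HOA dues = $2,294.88 annually
Earthquake insurance = $506.04 annually
Homeowner's insurance = $760.56 annually
Combined annual = $7,911.60 + $12,262.08 + $2,294.88 + $506.04 + $760.56 = $23,735.16
Base monthly escrow = $23,735.16 / 12 = $1,977.93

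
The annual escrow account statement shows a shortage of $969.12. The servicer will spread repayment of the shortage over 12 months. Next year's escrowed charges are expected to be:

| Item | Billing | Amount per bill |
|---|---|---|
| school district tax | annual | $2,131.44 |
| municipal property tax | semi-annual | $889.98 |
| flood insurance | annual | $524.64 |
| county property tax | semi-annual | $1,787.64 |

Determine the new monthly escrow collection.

$748.37

School district tax — $2,131.44/yr
Municipal property tax — $889.98 × 2 = $1,779.96/yr
Flood insurance — $524.64/yr
County property tax — $1,787.64 × 2 = $3,575.28/yr
Total per year = $2,131.44 + $1,779.96 + $524.64 + $3,575.28 = $8,011.32
Monthly escrow = $8,011.32 / 12 = $667.61
Shortage per month = $969.12 ÷ 12 = $80.76
New monthly escrow = $667.61 + $80.76 = $748.37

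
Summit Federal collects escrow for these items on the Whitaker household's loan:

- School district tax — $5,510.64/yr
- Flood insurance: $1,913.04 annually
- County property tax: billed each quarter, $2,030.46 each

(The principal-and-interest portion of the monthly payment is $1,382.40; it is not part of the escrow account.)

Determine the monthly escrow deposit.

$1,295.46

School district tax — $5,510.64 annually
Flood insurance — $1,913.04 annually
County property tax — $2,030.46 × 4 = $8,121.84 annually
Annual escrow total = $5,510.64 + $1,913.04 + $8,121.84 = $15,545.52
Per month = $15,545.52 / 12 = $1,295.46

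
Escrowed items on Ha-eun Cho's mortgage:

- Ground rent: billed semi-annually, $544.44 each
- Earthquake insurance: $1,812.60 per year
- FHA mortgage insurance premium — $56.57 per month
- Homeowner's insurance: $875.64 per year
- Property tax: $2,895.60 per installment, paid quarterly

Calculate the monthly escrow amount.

Ground rent — $544.44 × 2 = $1,088.88 annually
Earthquake insurance — $1,812.60 annually
FHA mortgage insurance premium — $56.57 × 12 = $678.84 annually
Homeowner's insurance — $875.64 annually
Property tax — $2,895.60 × 4 = $11,582.40 annually
Total annual escrow = $16,038.36
Monthly = $16,038.36 / 12 = $1,336.53

$1,336.53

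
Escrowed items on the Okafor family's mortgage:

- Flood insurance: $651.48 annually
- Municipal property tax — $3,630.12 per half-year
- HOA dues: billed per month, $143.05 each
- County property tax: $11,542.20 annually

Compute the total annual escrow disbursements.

$21,170.52

Flood insurance: $651.48/yr
Municipal property tax: $3,630.12 × 2 = $7,260.24/yr
HOA dues: $143.05 × 12 = $1,716.60/yr
County property tax: $11,542.20/yr
Annual escrow total = $651.48 + $7,260.24 + $1,716.60 + $11,542.20 = $21,170.52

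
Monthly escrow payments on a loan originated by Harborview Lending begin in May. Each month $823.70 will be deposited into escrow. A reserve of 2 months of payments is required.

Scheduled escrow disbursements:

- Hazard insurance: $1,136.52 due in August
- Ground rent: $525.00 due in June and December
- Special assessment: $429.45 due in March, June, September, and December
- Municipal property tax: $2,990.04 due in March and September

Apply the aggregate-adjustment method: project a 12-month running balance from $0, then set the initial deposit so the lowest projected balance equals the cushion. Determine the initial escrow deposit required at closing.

Cushion = 2 × $823.70 = $1,647.40
Trial balance (start $0, +$823.70 each month, − disbursements):
  May: +$823.70 → $823.70
  Jun: +$823.70 − $954.45 → $692.95
  Jul: +$823.70 → $1,516.65
  Aug: +$823.70 − $1,136.52 → $1,203.83
  Sep: +$823.70 − $3,419.49 → -$1,391.96
  Oct: +$823.70 → -$568.26
  Nov: +$823.70 → $255.44
  Dec: +$823.70 − $954.45 → $124.69
  Jan: +$823.70 → $948.39
  Feb: +$823.70 → $1,772.09
  Mar: +$823.70 − $3,419.49 → -$823.70
  Apr: +$823.70 → $0.00
Lowest trial balance = -$1,391.96 (Sep)
Initial deposit = cushion − low point = $1,647.40 − (-$1,391.96) = $3,039.36

$3,039.36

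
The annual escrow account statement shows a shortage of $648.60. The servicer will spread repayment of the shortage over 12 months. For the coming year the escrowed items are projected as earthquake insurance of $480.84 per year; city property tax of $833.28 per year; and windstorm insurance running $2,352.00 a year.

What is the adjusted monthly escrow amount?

$359.56

Earthquake insurance: $480.84
City property tax: $833.28
Windstorm insurance: $2,352.00
Annual escrow total = $480.84 + $833.28 + $2,352.00 = $3,666.12
Monthly escrow = $3,666.12 / 12 = $305.51
Shortage spread = $648.60 ÷ 12 = $54.05/mo
Adjusted monthly = $305.51 + $54.05 = $359.56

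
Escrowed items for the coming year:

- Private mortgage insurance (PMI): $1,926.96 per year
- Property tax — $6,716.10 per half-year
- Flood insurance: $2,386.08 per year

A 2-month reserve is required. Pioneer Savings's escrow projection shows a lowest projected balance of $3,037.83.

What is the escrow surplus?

$80.29

Private mortgage insurance (PMI): $1,926.96
Property tax: $6,716.10 × 2 = $13,432.20
Flood insurance: $2,386.08
Combined annual = $1,926.96 + $13,432.20 + $2,386.08 = $17,745.24
Monthly escrow = $17,745.24 / 12 = $1,478.77
Required reserve = 2 × $1,478.77 = $2,957.54
Excess over cushion: $3,037.83 − $2,957.54 = $80.29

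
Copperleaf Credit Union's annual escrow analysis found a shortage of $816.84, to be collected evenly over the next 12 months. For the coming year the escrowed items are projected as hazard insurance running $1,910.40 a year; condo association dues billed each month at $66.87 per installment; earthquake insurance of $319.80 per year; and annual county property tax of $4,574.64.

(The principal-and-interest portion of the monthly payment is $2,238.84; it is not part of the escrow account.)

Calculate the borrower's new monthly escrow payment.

$702.01

Hazard insurance = $1,910.40 annually
Condo association dues = $66.87 × 12 = $802.44 annually
Earthquake insurance = $319.80 annually
County property tax = $4,574.64 annually
Combined annual = $7,607.28
Base monthly escrow = $7,607.28 ÷ 12 = $633.94
Monthly shortage recovery: $816.84 ÷ 12 = $68.07
New monthly escrow = $633.94 + $68.07 = $702.01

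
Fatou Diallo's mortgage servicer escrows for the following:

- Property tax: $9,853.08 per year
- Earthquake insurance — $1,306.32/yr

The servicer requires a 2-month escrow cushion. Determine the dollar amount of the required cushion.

Property tax: $9,853.08 annually
Earthquake insurance: $1,306.32 annually
Total per year = $9,853.08 + $1,306.32 = $11,159.40
Base monthly escrow = $11,159.40 / 12 = $929.95
Reserve = 2 × $929.95 = $1,859.90

$1,859.90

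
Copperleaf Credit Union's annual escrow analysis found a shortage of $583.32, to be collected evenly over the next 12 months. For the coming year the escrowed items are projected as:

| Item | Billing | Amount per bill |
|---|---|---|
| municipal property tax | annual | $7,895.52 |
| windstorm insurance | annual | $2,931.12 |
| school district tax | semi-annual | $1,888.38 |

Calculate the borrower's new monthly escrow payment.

$1,265.56

Municipal property tax: $7,895.52
Windstorm insurance: $2,931.12
School district tax: $1,888.38 × 2 = $3,776.76
Combined annual = $14,603.40
Per month = $14,603.40 / 12 = $1,216.95
Monthly shortage recovery: $583.32 ÷ 12 = $48.61
Adjusted monthly = $1,216.95 + $48.61 = $1,265.56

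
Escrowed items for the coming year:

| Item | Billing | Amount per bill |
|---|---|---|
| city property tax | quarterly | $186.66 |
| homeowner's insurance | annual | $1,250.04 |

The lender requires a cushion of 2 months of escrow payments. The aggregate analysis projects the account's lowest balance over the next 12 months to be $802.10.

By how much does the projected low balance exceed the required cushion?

$469.32

City property tax — $186.66 × 4 = $746.64 per year
Homeowner's insurance — $1,250.04 per year
Yearly total = $1,996.68
Monthly = $1,996.68 ÷ 12 = $166.39
Required reserve = 2 × $166.39 = $332.78
Excess over cushion: $802.10 − $332.78 = $469.32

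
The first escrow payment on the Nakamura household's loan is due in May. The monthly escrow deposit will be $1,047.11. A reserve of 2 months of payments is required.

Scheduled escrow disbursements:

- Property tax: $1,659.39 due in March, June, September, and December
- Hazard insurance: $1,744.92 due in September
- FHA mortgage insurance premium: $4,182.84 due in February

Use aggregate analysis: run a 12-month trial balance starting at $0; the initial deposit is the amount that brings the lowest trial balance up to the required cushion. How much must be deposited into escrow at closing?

$3,141.33

Cushion = 2 × $1,047.11 = $2,094.22
Trial balance (start $0, +$1,047.11 each month, − disbursements):
  May: +$1,047.11 → $1,047.11
  Jun: +$1,047.11 − $1,659.39 → $434.83
  Jul: +$1,047.11 → $1,481.94
  Aug: +$1,047.11 → $2,529.05
  Sep: +$1,047.11 − $3,404.31 → $171.85
  Oct: +$1,047.11 → $1,218.96
  Nov: +$1,047.11 → $2,266.07
  Dec: +$1,047.11 − $1,659.39 → $1,653.79
  Jan: +$1,047.11 → $2,700.90
  Feb: +$1,047.11 − $4,182.84 → -$434.83
  Mar: +$1,047.11 − $1,659.39 → -$1,047.11
  Apr: +$1,047.11 → $0.00
Lowest trial balance = -$1,047.11 (Mar)
Initial deposit = cushion − low point = $2,094.22 − (-$1,047.11) = $3,141.33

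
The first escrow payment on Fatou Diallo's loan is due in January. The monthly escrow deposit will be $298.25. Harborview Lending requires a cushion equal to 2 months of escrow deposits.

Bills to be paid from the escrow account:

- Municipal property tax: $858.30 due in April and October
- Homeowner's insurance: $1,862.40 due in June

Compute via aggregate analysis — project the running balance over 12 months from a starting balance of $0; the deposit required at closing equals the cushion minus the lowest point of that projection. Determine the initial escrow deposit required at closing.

$1,527.70

Cushion = 2 × $298.25 = $596.50
Trial balance (start $0, +$298.25 each month, − disbursements):
  Jan: +$298.25 → $298.25
  Feb: +$298.25 → $596.50
  Mar: +$298.25 → $894.75
  Apr: +$298.25 − $858.30 → $334.70
  May: +$298.25 → $632.95
  Jun: +$298.25 − $1,862.40 → -$931.20
  Jul: +$298.25 → -$632.95
  Aug: +$298.25 → -$334.70
  Sep: +$298.25 → -$36.45
  Oct: +$298.25 − $858.30 → -$596.50
  Nov: +$298.25 → -$298.25
  Dec: +$298.25 → $0.00
Lowest trial balance = -$931.20 (Jun)
Initial deposit = cushion − low point = $596.50 − (-$931.20) = $1,527.70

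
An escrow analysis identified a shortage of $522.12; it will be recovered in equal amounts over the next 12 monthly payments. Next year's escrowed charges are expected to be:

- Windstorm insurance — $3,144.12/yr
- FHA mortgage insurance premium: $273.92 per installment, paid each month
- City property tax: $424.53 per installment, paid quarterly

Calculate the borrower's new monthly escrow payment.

Windstorm insurance — $3,144.12/yr
FHA mortgage insurance premium — $273.92 × 12 = $3,287.04/yr
City property tax — $424.53 × 4 = $1,698.12/yr
Yearly total = $3,144.12 + $3,287.04 + $1,698.12 = $8,129.28
Per month = $8,129.28 ÷ 12 = $677.44
Shortage per month = $522.12 / 12 = $43.51
Adjusted monthly = $677.44 + $43.51 = $720.95

$720.95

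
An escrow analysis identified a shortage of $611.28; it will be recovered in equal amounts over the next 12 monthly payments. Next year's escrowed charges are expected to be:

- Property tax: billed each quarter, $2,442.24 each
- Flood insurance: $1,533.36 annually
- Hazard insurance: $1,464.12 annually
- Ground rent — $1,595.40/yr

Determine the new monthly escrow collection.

$1,247.76

Property tax: $2,442.24 × 4 = $9,768.96
Flood insurance: $1,533.36
Hazard insurance: $1,464.12
Ground rent: $1,595.40
Annual escrow total = $14,361.84
Monthly escrow = $14,361.84 ÷ 12 = $1,196.82
Shortage per month = $611.28 ÷ 12 = $50.94
Adjusted monthly = $1,196.82 + $50.94 = $1,247.76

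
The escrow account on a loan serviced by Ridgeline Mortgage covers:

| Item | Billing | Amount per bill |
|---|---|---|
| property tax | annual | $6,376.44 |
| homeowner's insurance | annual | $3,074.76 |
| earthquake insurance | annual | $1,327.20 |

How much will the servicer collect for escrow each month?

Property tax = $6,376.44
Homeowner's insurance = $3,074.76
Earthquake insurance = $1,327.20
Annual escrow total = $6,376.44 + $3,074.76 + $1,327.20 = $10,778.40
Base monthly escrow = $10,778.40 ÷ 12 = $898.20

$898.20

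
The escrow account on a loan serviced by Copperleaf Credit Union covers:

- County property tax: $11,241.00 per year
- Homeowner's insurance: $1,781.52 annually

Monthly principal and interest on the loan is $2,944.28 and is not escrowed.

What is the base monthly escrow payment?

County property tax: $11,241.00 annually
Homeowner's insurance: $1,781.52 annually
Total per year = $13,022.52
Base monthly escrow = $13,022.52 ÷ 12 = $1,085.21

$1,085.21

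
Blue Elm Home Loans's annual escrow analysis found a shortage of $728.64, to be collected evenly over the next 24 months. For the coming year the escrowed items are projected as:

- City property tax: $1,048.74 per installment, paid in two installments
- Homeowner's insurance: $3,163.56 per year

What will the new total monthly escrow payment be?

City property tax: $1,048.74 × 2 = $2,097.48 annually
Homeowner's insurance: $3,163.56 annually
Combined annual = $2,097.48 + $3,163.56 = $5,261.04
Base monthly escrow = $5,261.04 / 12 = $438.42
Shortage per month = $728.64 / 24 = $30.36
New monthly escrow = $438.42 + $30.36 = $468.78

$468.78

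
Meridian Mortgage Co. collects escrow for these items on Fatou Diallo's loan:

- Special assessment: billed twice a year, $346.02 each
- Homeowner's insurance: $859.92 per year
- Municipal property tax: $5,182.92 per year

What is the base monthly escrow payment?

Special assessment: $346.02 × 2 = $692.04 annually
Homeowner's insurance: $859.92 annually
Municipal property tax: $5,182.92 annually
Yearly total = $692.04 + $859.92 + $5,182.92 = $6,734.88
Monthly escrow = $6,734.88 ÷ 12 = $561.24

$561.24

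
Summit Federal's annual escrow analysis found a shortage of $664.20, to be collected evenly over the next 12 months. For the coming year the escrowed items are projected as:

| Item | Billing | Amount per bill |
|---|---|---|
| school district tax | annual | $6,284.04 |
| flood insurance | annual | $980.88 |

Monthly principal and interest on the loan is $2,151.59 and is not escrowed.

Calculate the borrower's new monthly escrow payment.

$660.76

School district tax — $6,284.04 per year
Flood insurance — $980.88 per year
Total per year = $7,264.92
Per month = $7,264.92 / 12 = $605.41
Shortage per month = $664.20 / 12 = $55.35
New monthly escrow = $605.41 + $55.35 = $660.76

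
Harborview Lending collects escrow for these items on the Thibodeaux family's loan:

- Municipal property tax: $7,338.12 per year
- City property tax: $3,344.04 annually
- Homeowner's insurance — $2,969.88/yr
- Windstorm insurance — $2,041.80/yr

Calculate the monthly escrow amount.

Municipal property tax — $7,338.12 annually
City property tax — $3,344.04 annually
Homeowner's insurance — $2,969.88 annually
Windstorm insurance — $2,041.80 annually
Combined annual = $7,338.12 + $3,344.04 + $2,969.88 + $2,041.80 = $15,693.84
Per month = $15,693.84 ÷ 12 = $1,307.82

$1,307.82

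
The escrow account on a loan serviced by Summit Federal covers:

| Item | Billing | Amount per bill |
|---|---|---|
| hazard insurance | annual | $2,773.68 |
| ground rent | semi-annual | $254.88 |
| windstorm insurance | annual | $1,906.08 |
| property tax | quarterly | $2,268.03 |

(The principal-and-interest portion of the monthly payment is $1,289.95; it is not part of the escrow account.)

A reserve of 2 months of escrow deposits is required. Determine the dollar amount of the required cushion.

$2,376.94

Hazard insurance: $2,773.68
Ground rent: $254.88 × 2 = $509.76
Windstorm insurance: $1,906.08
Property tax: $2,268.03 × 4 = $9,072.12
Yearly total = $2,773.68 + $509.76 + $1,906.08 + $9,072.12 = $14,261.64
Per month = $14,261.64 / 12 = $1,188.47
Reserve = 2 × $1,188.47 = $2,376.94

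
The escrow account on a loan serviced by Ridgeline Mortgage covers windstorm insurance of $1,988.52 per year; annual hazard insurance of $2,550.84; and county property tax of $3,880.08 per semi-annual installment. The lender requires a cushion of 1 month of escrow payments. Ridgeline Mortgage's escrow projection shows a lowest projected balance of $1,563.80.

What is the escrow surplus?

$538.84

Windstorm insurance — $1,988.52 per year
Hazard insurance — $2,550.84 per year
County property tax — $3,880.08 × 2 = $7,760.16 per year
Annual escrow total = $12,299.52
Monthly = $12,299.52 / 12 = $1,024.96
Required cushion = 1 × $1,024.96 = $1,024.96
Excess over cushion: $1,563.80 − $1,024.96 = $538.84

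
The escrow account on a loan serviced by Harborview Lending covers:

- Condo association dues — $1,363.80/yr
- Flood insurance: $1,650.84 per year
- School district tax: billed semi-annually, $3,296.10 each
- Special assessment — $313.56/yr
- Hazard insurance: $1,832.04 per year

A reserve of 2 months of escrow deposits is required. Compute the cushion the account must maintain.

$1,958.74

Condo association dues: $1,363.80
Flood insurance: $1,650.84
School district tax: $3,296.10 × 2 = $6,592.20
Special assessment: $313.56
Hazard insurance: $1,832.04
Annual escrow total = $1,363.80 + $1,650.84 + $6,592.20 + $313.56 + $1,832.04 = $11,752.44
Monthly = $11,752.44 ÷ 12 = $979.37
Cushion = 2 × $979.37 = $1,958.74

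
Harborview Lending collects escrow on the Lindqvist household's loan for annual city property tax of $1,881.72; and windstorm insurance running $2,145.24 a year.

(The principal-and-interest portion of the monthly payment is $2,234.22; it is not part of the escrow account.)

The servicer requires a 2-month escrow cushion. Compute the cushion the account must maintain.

$671.16

City property tax: $1,881.72
Windstorm insurance: $2,145.24
Annual escrow total = $4,026.96
Base monthly escrow = $4,026.96 ÷ 12 = $335.58
Required cushion = 2 × $335.58 = $671.16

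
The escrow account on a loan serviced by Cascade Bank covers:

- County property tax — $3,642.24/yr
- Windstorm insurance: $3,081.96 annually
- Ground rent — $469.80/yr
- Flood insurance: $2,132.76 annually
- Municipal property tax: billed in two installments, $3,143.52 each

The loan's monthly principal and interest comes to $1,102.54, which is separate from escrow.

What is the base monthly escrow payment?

County property tax — $3,642.24 annually
Windstorm insurance — $3,081.96 annually
Ground rent — $469.80 annually
Flood insurance — $2,132.76 annually
Municipal property tax — $3,143.52 × 2 = $6,287.04 annually
Combined annual = $3,642.24 + $3,081.96 + $469.80 + $2,132.76 + $6,287.04 = $15,613.80
Per month = $15,613.80 ÷ 12 = $1,301.15

$1,301.15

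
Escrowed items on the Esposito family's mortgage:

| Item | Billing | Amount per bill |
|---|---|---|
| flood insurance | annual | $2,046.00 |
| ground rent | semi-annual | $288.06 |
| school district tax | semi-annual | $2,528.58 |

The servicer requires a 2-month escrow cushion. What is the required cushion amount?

Flood insurance — $2,046.00 per year
Ground rent — $288.06 × 2 = $576.12 per year
School district tax — $2,528.58 × 2 = $5,057.16 per year
Total annual escrow = $7,679.28
Base monthly escrow = $7,679.28 ÷ 12 = $639.94
Required cushion = 2 × $639.94 = $1,279.88

$1,279.88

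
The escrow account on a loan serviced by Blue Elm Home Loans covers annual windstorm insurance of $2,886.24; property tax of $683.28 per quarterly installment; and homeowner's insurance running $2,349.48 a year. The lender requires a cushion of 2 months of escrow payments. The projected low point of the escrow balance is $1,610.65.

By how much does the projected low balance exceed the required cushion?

Windstorm insurance: $2,886.24/yr
Property tax: $683.28 × 4 = $2,733.12/yr
Homeowner's insurance: $2,349.48/yr
Total per year = $2,886.24 + $2,733.12 + $2,349.48 = $7,968.84
Per month = $7,968.84 ÷ 12 = $664.07
Cushion = 2 × $664.07 = $1,328.14
Surplus = $1,610.65 − $1,328.14 = $282.51

$282.51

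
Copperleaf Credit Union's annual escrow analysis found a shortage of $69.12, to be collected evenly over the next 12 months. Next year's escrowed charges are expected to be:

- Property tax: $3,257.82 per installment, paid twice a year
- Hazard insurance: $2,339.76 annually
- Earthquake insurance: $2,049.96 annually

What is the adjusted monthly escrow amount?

$914.54

Property tax — $3,257.82 × 2 = $6,515.64/yr
Hazard insurance — $2,339.76/yr
Earthquake insurance — $2,049.96/yr
Total per year = $6,515.64 + $2,339.76 + $2,049.96 = $10,905.36
Monthly escrow = $10,905.36 / 12 = $908.78
Shortage per month = $69.12 / 12 = $5.76
Adjusted monthly = $908.78 + $5.76 = $914.54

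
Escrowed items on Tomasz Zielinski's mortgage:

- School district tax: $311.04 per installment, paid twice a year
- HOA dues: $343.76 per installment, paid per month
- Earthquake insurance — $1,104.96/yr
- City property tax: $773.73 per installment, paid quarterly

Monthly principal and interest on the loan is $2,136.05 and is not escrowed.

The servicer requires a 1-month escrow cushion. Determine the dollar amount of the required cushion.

School district tax = $311.04 × 2 = $622.08 per year
HOA dues = $343.76 × 12 = $4,125.12 per year
Earthquake insurance = $1,104.96 per year
City property tax = $773.73 × 4 = $3,094.92 per year
Total per year = $622.08 + $4,125.12 + $1,104.96 + $3,094.92 = $8,947.08
Monthly = $8,947.08 ÷ 12 = $745.59
Cushion = 1 × $745.59 = $745.59

$745.59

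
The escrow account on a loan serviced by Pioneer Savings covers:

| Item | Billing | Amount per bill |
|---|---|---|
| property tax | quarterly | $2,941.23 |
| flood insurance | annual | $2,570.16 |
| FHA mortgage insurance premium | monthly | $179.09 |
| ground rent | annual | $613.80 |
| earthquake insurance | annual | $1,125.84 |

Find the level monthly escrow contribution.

Property tax — $2,941.23 × 4 = $11,764.92 annually
Flood insurance — $2,570.16 annually
FHA mortgage insurance premium — $179.09 × 12 = $2,149.08 annually
Ground rent — $613.80 annually
Earthquake insurance — $1,125.84 annually
Combined annual = $11,764.92 + $2,570.16 + $2,149.08 + $613.80 + $1,125.84 = $18,223.80
Monthly escrow = $18,223.80 / 12 = $1,518.65

$1,518.65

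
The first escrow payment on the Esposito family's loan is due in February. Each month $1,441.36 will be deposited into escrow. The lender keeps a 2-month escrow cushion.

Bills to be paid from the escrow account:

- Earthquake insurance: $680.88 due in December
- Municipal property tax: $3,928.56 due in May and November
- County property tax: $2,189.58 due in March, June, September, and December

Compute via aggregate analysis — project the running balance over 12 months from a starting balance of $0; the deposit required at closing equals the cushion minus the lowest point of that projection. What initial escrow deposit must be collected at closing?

$4,324.08

Cushion = 2 × $1,441.36 = $2,882.72
Trial balance (start $0, +$1,441.36 each month, − disbursements):
  Feb: +$1,441.36 → $1,441.36
  Mar: +$1,441.36 − $2,189.58 → $693.14
  Apr: +$1,441.36 → $2,134.50
  May: +$1,441.36 − $3,928.56 → -$352.70
  Jun: +$1,441.36 − $2,189.58 → -$1,100.92
  Jul: +$1,441.36 → $340.44
  Aug: +$1,441.36 → $1,781.80
  Sep: +$1,441.36 − $2,189.58 → $1,033.58
  Oct: +$1,441.36 → $2,474.94
  Nov: +$1,441.36 − $3,928.56 → -$12.26
  Dec: +$1,441.36 − $2,870.46 → -$1,441.36
  Jan: +$1,441.36 → $0.00
Lowest trial balance = -$1,441.36 (Dec)
Initial deposit = cushion − low point = $2,882.72 − (-$1,441.36) = $4,324.08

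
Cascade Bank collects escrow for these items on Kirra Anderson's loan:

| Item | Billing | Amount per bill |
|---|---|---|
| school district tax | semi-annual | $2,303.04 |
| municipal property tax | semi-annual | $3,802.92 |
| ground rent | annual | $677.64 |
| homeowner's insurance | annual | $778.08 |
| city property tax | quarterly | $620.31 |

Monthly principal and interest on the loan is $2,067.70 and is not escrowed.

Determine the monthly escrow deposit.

$1,345.74

School district tax — $2,303.04 × 2 = $4,606.08/yr
Municipal property tax — $3,802.92 × 2 = $7,605.84/yr
Ground rent — $677.64/yr
Homeowner's insurance — $778.08/yr
City property tax — $620.31 × 4 = $2,481.24/yr
Yearly total = $4,606.08 + $7,605.84 + $677.64 + $778.08 + $2,481.24 = $16,148.88
Monthly = $16,148.88 / 12 = $1,345.74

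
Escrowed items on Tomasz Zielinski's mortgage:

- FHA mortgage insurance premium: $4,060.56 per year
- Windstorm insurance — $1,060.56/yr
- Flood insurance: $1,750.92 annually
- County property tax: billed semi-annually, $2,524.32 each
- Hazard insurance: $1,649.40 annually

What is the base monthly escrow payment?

$1,130.84

FHA mortgage insurance premium — $4,060.56
Windstorm insurance — $1,060.56
Flood insurance — $1,750.92
County property tax — $2,524.32 × 2 = $5,048.64
Hazard insurance — $1,649.40
Yearly total = $13,570.08
Monthly = $13,570.08 ÷ 12 = $1,130.84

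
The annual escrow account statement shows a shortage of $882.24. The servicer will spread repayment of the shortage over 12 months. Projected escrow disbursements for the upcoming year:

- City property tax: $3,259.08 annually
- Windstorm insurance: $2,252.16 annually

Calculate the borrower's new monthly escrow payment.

$532.79

City property tax = $3,259.08/yr
Windstorm insurance = $2,252.16/yr
Total per year = $3,259.08 + $2,252.16 = $5,511.24
Monthly escrow = $5,511.24 / 12 = $459.27
Monthly shortage recovery: $882.24 / 12 = $73.52
New monthly escrow = $459.27 + $73.52 = $532.79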